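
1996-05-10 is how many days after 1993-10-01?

Oct 1, 1993 → Oct 1, 1994: 365 days.
Oct 1, 1994 → Oct 1, 1995: 365 days.
Oct 1, 1995 → Nov 1, 1995: 31 days (October has 31).
Nov 1, 1995 → Dec 1, 1995: 30 days (November has 30).
Dec 1, 1995 → Jan 1, 1996: 31 days (December has 31).
Jan 1, 1996 → Feb 1, 1996: 31 days (January has 31).
Feb 1, 1996 → Mar 1, 1996: 29 days (February has 29).
Mar 1, 1996 → Apr 1, 1996: 31 days (March has 31).
Apr 1, 1996 → May 1, 1996: 30 days (April has 30).
May 1, 1996 → May 10, 1996: 9 days.
Total: 952 days.

952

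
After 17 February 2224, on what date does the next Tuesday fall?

Feb 17, 2224 is a Tuesday.
From Tuesday to the next Tuesday is 7 days.
Feb 17, 2224 + 7 = Feb 24, 2224.

February 24, 2224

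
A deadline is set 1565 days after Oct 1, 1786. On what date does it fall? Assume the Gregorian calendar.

+365 (one year) → Oct 1, 1787 (1200 left).
+366 (one year; includes Feb 29, 1788) → Oct 1, 1788 (834 left).
+365 (one year) → Oct 1, 1789 (469 left).
+365 (one year) → Oct 1, 1790 (104 left).
Oct has 31 days: +31 → Nov 1, 1790 (73 left).
Nov has 30 days: +30 → Dec 1, 1790 (43 left).
Dec has 31 days: +31 → Jan 1, 1791 (12 left).
+12 → Jan 13, 1791.

January 13, 1791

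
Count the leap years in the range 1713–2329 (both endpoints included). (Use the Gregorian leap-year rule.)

Multiples of 4 in [1713,2329]: 154.
Of those, multiples of 100: 6 (not leap unless ÷400).
Multiples of 400: 1.
Leap years = 154 − 6 + 1 = 149.

149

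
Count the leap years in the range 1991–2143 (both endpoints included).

37

Multiples of 4 in [1991,2143]: 38.
Of those, multiples of 100: 2 (not leap unless ÷400).
Multiples of 400: 1.
Leap years = 38 − 2 + 1 = 37.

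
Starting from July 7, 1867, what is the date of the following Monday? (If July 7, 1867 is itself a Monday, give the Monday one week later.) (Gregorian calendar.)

July 8, 1867

Jul 7, 1867 is a Sunday.
From Sunday to the next Monday is 1 day.
Jul 7, 1867 + 1 = Jul 8, 1867.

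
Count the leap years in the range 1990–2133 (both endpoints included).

Multiples of 4 in [1990,2133]: 36.
Of those, multiples of 100: 2 (not leap unless ÷400).
Multiples of 400: 1.
Leap years = 36 − 2 + 1 = 35.

35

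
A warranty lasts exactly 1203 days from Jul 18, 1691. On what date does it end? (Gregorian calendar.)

+366 (one year; includes Feb 29, 1692) → Jul 18, 1692 (837 left).
+365 (one year) → Jul 18, 1693 (472 left).
+365 (one year) → Jul 18, 1694 (107 left).
Jul has 31 days: +14 → Aug 1, 1694 (93 left).
Aug has 31 days: +31 → Sep 1, 1694 (62 left).
Sep has 30 days: +30 → Oct 1, 1694 (32 left).
Oct has 31 days: +31 → Nov 1, 1694 (1 left).
+1 → Nov 2, 1694.

November 2, 1694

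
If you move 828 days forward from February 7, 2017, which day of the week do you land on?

Thursday

First find the weekday of Feb 7, 2017. Doomsday rule: the anchor day for the 2000s is Tuesday. For year 17: 17÷12 = 1 r 5, and 5÷4 = 1, so 1+5+1 = 7.
Tuesday + 7 ≡ Tuesday — that's 2017's doomsday.
In February the doomsday date is Feb 28 (2017 is not a leap year).
Feb 7 is 21 days before Feb 28; 21 mod 7 = 0, so Tuesday − 0 = Tuesday.
828 mod 7 = 2, so 828 days after a Tuesday is Tuesday + 2 = Thursday.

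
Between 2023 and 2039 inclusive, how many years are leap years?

Multiples of 4 in [2023,2039]: 4.
Of those, multiples of 100: 0 (not leap unless ÷400).
Multiples of 400: 0.
Leap years = 4 − 0 + 0 = 4.

4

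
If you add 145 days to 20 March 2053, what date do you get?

August 12, 2053

Mar has 31 days: +12 → Apr 1, 2053 (133 left).
Apr has 30 days: +30 → May 1, 2053 (103 left).
May has 31 days: +31 → Jun 1, 2053 (72 left).
Jun has 30 days: +30 → Jul 1, 2053 (42 left).
Jul has 31 days: +31 → Aug 1, 2053 (11 left).
+11 → Aug 12, 2053.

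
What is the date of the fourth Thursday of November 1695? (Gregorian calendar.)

November 1, 1695 is a Tuesday.
The first Thursday is therefore November 3 (2 days later).
The fourth Thursday is 3 + 3×7 = November 24.

November 24, 1695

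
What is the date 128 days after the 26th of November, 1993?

April 3, 1994

Nov has 30 days: +5 → Dec 1, 1993 (123 left).
Dec has 31 days: +31 → Jan 1, 1994 (92 left).
Jan has 31 days: +31 → Feb 1, 1994 (61 left).
Feb has 28 days: +28 → Mar 1, 1994 (33 left).
Mar has 31 days: +31 → Apr 1, 1994 (2 left).
+2 → Apr 3, 1994.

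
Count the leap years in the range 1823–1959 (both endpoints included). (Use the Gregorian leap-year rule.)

Multiples of 4 in [1823,1959]: 34.
Of those, multiples of 100: 1 (not leap unless ÷400).
Multiples of 400: 0.
Leap years = 34 − 1 + 0 = 33.

33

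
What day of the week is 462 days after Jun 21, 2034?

First find the weekday of Jun 21, 2034. Doomsday rule: the anchor day for the 2000s is Tuesday. For year 34: 34÷12 = 2 r 10, and 10÷4 = 2, so 2+10+2 = 14.
Tuesday + 14 ≡ Tuesday — that's 2034's doomsday.
In June the doomsday date is Jun 6.
Jun 21 is 15 days after Jun 6; 15 mod 7 = 1, so Tuesday + 1 = Wednesday.
462 mod 7 = 0, so 462 days after a Wednesday is Wednesday + 0 = Wednesday.

Wednesday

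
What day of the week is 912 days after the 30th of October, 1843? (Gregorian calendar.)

Oct 30, 1843 is a Monday.
912 mod 7 = 2, so 912 days after a Monday is Monday + 2 = Wednesday.

Wednesday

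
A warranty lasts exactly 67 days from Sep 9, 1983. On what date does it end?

Sep has 30 days: +22 → Oct 1, 1983 (45 left).
Oct has 31 days: +31 → Nov 1, 1983 (14 left).
+14 → Nov 15, 1983.

November 15, 1983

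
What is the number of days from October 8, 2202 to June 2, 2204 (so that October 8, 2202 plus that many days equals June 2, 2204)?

Oct 8, 2202 → Oct 8, 2203: 365 days.
Oct 8, 2203 → Nov 8, 2203: 31 days (October has 31).
Nov 8, 2203 → Dec 8, 2203: 30 days (November has 30).
Dec 8, 2203 → Jan 8, 2204: 31 days (December has 31).
Jan 8, 2204 → Feb 8, 2204: 31 days (January has 31).
Feb 8, 2204 → Mar 8, 2204: 29 days (February has 29).
Mar 8, 2204 → Apr 8, 2204: 31 days (March has 31).
Apr 8, 2204 → May 8, 2204: 30 days (April has 30).
May 8, 2204 → Jun 2, 2204: 25 days.
Total: 603 days.

603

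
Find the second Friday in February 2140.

February 12, 2140

February 1, 2140 is a Monday.
The first Friday is therefore February 5 (4 days later).
The second Friday is 5 + 1×7 = February 12.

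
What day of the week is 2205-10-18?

Doomsday rule: the anchor day for the 2200s is Friday. For year 05: 5÷12 = 0 r 5, and 5÷4 = 1, so 0+5+1 = 6.
Friday + 6 ≡ Thursday — that's 2205's doomsday.
In October the doomsday date is Oct 10.
Oct 18 is 8 days after Oct 10; 8 mod 7 = 1, so Thursday + 1 = Friday.

Friday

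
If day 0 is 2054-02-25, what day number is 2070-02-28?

Feb 25, 2054 → Feb 25, 2055: 365 days.
Feb 25, 2055 → Feb 25, 2056: 365 days.
Feb 25, 2056 → Feb 25, 2057: 366 days (Feb 29, 2056 is in that span).
Feb 25, 2057 → Feb 25, 2058: 365 days.
Feb 25, 2058 → Feb 25, 2059: 365 days.
Feb 25, 2059 → Feb 25, 2060: 365 days.
Feb 25, 2060 → Feb 25, 2061: 366 days (Feb 29, 2060 is in that span).
Feb 25, 2061 → Feb 25, 2062: 365 days.
Feb 25, 2062 → Feb 25, 2063: 365 days.
Feb 25, 2063 → Feb 25, 2064: 365 days.
Feb 25, 2064 → Feb 25, 2065: 366 days (Feb 29, 2064 is in that span).
Feb 25, 2065 → Feb 25, 2066: 365 days.
Feb 25, 2066 → Feb 25, 2067: 365 days.
Feb 25, 2067 → Feb 25, 2068: 365 days.
Feb 25, 2068 → Feb 25, 2069: 366 days (Feb 29, 2068 is in that span).
Feb 25, 2069 → Mar 25, 2069: 28 days (February has 28).
Mar 25, 2069 → Apr 25, 2069: 31 days (March has 31).
Apr 25, 2069 → May 25, 2069: 30 days (April has 30).
May 25, 2069 → Jun 25, 2069: 31 days (May has 31).
Jun 25, 2069 → Jul 25, 2069: 30 days (June has 30).
Jul 25, 2069 → Aug 25, 2069: 31 days (July has 31).
Aug 25, 2069 → Sep 25, 2069: 31 days (August has 31).
Sep 25, 2069 → Oct 25, 2069: 30 days (September has 30).
Oct 25, 2069 → Nov 25, 2069: 31 days (October has 31).
Nov 25, 2069 → Dec 25, 2069: 30 days (November has 30).
Dec 25, 2069 → Jan 25, 2070: 31 days (December has 31).
Jan 25, 2070 → Feb 25, 2070: 31 days (January has 31).
Feb 25, 2070 → Feb 28, 2070: 3 days.
Total: 5847 days.

5847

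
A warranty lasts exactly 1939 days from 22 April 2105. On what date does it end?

+365 (one year) → Apr 22, 2106 (1574 left).
+365 (one year) → Apr 22, 2107 (1209 left).
+366 (one year; includes Feb 29, 2108) → Apr 22, 2108 (843 left).
+365 (one year) → Apr 22, 2109 (478 left).
+365 (one year) → Apr 22, 2110 (113 left).
Apr has 30 days: +9 → May 1, 2110 (104 left).
May has 31 days: +31 → Jun 1, 2110 (73 left).
Jun has 30 days: +30 → Jul 1, 2110 (43 left).
Jul has 31 days: +31 → Aug 1, 2110 (12 left).
+12 → Aug 13, 2110.

August 13, 2110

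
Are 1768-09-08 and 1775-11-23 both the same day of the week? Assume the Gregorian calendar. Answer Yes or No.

Yes

From Sep 8, 1768 to Nov 23, 1775 is 2632 days.
2632 mod 7 = 0, so they are the same weekday.
(Sep 8, 1768 is a Thursday; Nov 23, 1775 is a Thursday.)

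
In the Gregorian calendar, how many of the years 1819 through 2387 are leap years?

138

Multiples of 4 in [1819,2387]: 142.
Of those, multiples of 100: 5 (not leap unless ÷400).
Multiples of 400: 1.
Leap years = 142 − 5 + 1 = 138.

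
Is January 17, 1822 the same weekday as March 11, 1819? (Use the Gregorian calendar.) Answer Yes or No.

From Mar 11, 1819 to Jan 17, 1822 is 1043 days.
1043 mod 7 = 0, so they are the same weekday.
(Mar 11, 1819 is a Thursday; Jan 17, 1822 is a Thursday.)

Yes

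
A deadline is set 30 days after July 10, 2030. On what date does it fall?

August 9, 2030

Jul has 31 days: +22 → Aug 1, 2030 (8 left).
+8 → Aug 9, 2030.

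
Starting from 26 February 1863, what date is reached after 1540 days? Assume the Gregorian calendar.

+365 (one year) → Feb 26, 1864 (1175 left).
+366 (one year; includes Feb 29, 1864) → Feb 26, 1865 (809 left).
+365 (one year) → Feb 26, 1866 (444 left).
+365 (one year) → Feb 26, 1867 (79 left).
Feb has 28 days: +3 → Mar 1, 1867 (76 left).
Mar has 31 days: +31 → Apr 1, 1867 (45 left).
Apr has 30 days: +30 → May 1, 1867 (15 left).
+15 → May 16, 1867.

May 16, 1867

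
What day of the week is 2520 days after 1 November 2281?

Nov 1, 2281 is a Tuesday.
2520 mod 7 = 0, so 2520 days after a Tuesday is Tuesday + 0 = Tuesday.

Tuesday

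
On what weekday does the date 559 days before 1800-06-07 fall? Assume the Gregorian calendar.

Sunday

First find the weekday of Jun 7, 1800. Doomsday rule: the anchor day for the 1800s is Friday. For year 00: 0÷12 = 0 r 0, and 0÷4 = 0, so 0+0+0 = 0.
Friday + 0 ≡ Friday — that's 1800's doomsday.
In June the doomsday date is Jun 6.
Jun 7 is 1 day after Jun 6; 1 mod 7 = 1, so Friday + 1 = Saturday.
559 mod 7 = 6, so 559 days before a Saturday is Saturday − 6 = Sunday.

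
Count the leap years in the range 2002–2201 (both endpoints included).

48

Multiples of 4 in [2002,2201]: 50.
Of those, multiples of 100: 2 (not leap unless ÷400).
Multiples of 400: 0.
Leap years = 50 − 2 + 0 = 48.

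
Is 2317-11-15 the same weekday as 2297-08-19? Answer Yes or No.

Yes

From Aug 19, 2297 to Nov 15, 2317 is 7392 days.
7392 mod 7 = 0, so they are the same weekday.
(Aug 19, 2297 is a Thursday; Nov 15, 2317 is a Thursday.)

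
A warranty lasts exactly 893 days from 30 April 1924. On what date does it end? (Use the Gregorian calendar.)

October 10, 1926

+365 (one year) → Apr 30, 1925 (528 left).
+365 (one year) → Apr 30, 1926 (163 left).
Apr has 30 days: +1 → May 1, 1926 (162 left).
May has 31 days: +31 → Jun 1, 1926 (131 left).
Jun has 30 days: +30 → Jul 1, 1926 (101 left).
Jul has 31 days: +31 → Aug 1, 1926 (70 left).
Aug has 31 days: +31 → Sep 1, 1926 (39 left).
Sep has 30 days: +30 → Oct 1, 1926 (9 left).
+9 → Oct 10, 1926.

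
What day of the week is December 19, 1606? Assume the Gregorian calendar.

Doomsday rule: the anchor day for the 1600s is Tuesday. For year 06: 6÷12 = 0 r 6, and 6÷4 = 1, so 0+6+1 = 7.
Tuesday + 7 ≡ Tuesday — that's 1606's doomsday.
In December the doomsday date is Dec 12.
Dec 19 is 7 days after Dec 12; 7 mod 7 = 0, so Tuesday + 0 = Tuesday.

Tuesday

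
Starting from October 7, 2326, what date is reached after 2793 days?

+365 (one year) → Oct 7, 2327 (2428 left).
+366 (one year; includes Feb 29, 2328) → Oct 7, 2328 (2062 left).
+365 (one year) → Oct 7, 2329 (1697 left).
+365 (one year) → Oct 7, 2330 (1332 left).
+365 (one year) → Oct 7, 2331 (967 left).
+366 (one year; includes Feb 29, 2332) → Oct 7, 2332 (601 left).
+365 (one year) → Oct 7, 2333 (236 left).
Oct has 31 days: +25 → Nov 1, 2333 (211 left).
Nov has 30 days: +30 → Dec 1, 2333 (181 left).
Dec has 31 days: +31 → Jan 1, 2334 (150 left).
Jan has 31 days: +31 → Feb 1, 2334 (119 left).
Feb has 28 days: +28 → Mar 1, 2334 (91 left).
Mar has 31 days: +31 → Apr 1, 2334 (60 left).
Apr has 30 days: +30 → May 1, 2334 (30 left).
+30 → May 31, 2334.

May 31, 2334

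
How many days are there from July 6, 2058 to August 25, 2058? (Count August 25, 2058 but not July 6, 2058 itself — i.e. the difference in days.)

Jul 6, 2058 → Aug 6, 2058: 31 days (July has 31).
Aug 6, 2058 → Aug 25, 2058: 19 days.
Total: 50 days.

50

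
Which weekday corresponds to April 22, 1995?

Doomsday rule: the anchor day for the 1900s is Wednesday. For year 95: 95÷12 = 7 r 11, and 11÷4 = 2, so 7+11+2 = 20.
Wednesday + 20 ≡ Tuesday — that's 1995's doomsday.
In April the doomsday date is Apr 4.
Apr 22 is 18 days after Apr 4; 18 mod 7 = 4, so Tuesday + 4 = Saturday.

Saturday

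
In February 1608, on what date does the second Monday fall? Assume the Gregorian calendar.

February 11, 1608

February 1, 1608 is a Friday.
The first Monday is therefore February 4 (3 days later).
The second Monday is 4 + 1×7 = February 11.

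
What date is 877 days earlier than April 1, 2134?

November 6, 2131

−365 (one year) → Apr 1, 2133 (512 left).
−365 (one year) → Apr 1, 2132 (147 left).
−1 → Mar 31, 2132 (end of Mar, 31 days; 146 left).
−31 → Feb 29, 2132 (end of Feb, 29 days; 115 left).
−29 → Jan 31, 2132 (end of Jan, 31 days; 86 left).
−31 → Dec 31, 2131 (end of Dec, 31 days; 55 left).
−31 → Nov 30, 2131 (end of Nov, 30 days; 24 left).
−24 → Nov 6, 2131.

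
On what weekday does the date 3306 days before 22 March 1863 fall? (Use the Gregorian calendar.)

First find the weekday of Mar 22, 1863. Doomsday rule: the anchor day for the 1800s is Friday. For year 63: 63÷12 = 5 r 3, and 3÷4 = 0, so 5+3+0 = 8.
Friday + 8 ≡ Saturday — that's 1863's doomsday.
In March the doomsday date is Mar 14.
Mar 22 is 8 days after Mar 14; 8 mod 7 = 1, so Saturday + 1 = Sunday.
3306 mod 7 = 2, so 3306 days before a Sunday is Sunday − 2 = Friday.

Friday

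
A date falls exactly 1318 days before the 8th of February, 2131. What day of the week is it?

First find the weekday of Feb 8, 2131. Doomsday rule: the anchor day for the 2100s is Sunday. For year 31: 31÷12 = 2 r 7, and 7÷4 = 1, so 2+7+1 = 10.
Sunday + 10 ≡ Wednesday — that's 2131's doomsday.
In February the doomsday date is Feb 28 (2131 is not a leap year).
Feb 8 is 20 days before Feb 28; 20 mod 7 = 6, so Wednesday − 6 = Thursday.
1318 mod 7 = 2, so 1318 days before a Thursday is Thursday − 2 = Tuesday.

Tuesday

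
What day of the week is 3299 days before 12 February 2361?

First find the weekday of Feb 12, 2361. Doomsday rule: the anchor day for the 2300s is Wednesday. For year 61: 61÷12 = 5 r 1, and 1÷4 = 0, so 5+1+0 = 6.
Wednesday + 6 ≡ Tuesday — that's 2361's doomsday.
In February the doomsday date is Feb 28 (2361 is not a leap year).
Feb 12 is 16 days before Feb 28; 16 mod 7 = 2, so Tuesday − 2 = Sunday.
3299 mod 7 = 2, so 3299 days before a Sunday is Sunday − 2 = Friday.

Friday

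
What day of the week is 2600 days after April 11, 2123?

Apr 11, 2123 is a Sunday.
2600 mod 7 = 3, so 2600 days after a Sunday is Sunday + 3 = Wednesday.

Wednesday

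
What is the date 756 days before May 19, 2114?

−365 (one year) → May 19, 2113 (391 left).
−19 → Apr 30, 2113 (end of Apr, 30 days; 372 left).
−30 → Mar 31, 2113 (end of Mar, 31 days; 342 left).
−31 → Feb 28, 2113 (end of Feb, 28 days; 311 left).
−28 → Jan 31, 2113 (end of Jan, 31 days; 283 left).
−31 → Dec 31, 2112 (end of Dec, 31 days; 252 left).
−31 → Nov 30, 2112 (end of Nov, 30 days; 221 left).
−30 → Oct 31, 2112 (end of Oct, 31 days; 191 left).
−31 → Sep 30, 2112 (end of Sep, 30 days; 160 left).
−30 → Aug 31, 2112 (end of Aug, 31 days; 130 left).
−31 → Jul 31, 2112 (end of Jul, 31 days; 99 left).
−31 → Jun 30, 2112 (end of Jun, 30 days; 68 left).
−30 → May 31, 2112 (end of May, 31 days; 38 left).
−31 → Apr 30, 2112 (end of Apr, 30 days; 7 left).
−7 → Apr 23, 2112.

April 23, 2112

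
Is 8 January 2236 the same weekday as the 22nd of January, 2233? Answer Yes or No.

No

From Jan 22, 2233 to Jan 8, 2236 is 1081 days.
1081 mod 7 = 3, so they are different weekdays.
(Jan 22, 2233 is a Tuesday; Jan 8, 2236 is a Friday.)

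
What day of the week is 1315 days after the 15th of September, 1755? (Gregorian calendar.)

Sunday

First find the weekday of Sep 15, 1755. Doomsday rule: the anchor day for the 1700s is Sunday. For year 55: 55÷12 = 4 r 7, and 7÷4 = 1, so 4+7+1 = 12.
Sunday + 12 ≡ Friday — that's 1755's doomsday.
In September the doomsday date is Sep 5.
Sep 15 is 10 days after Sep 5; 10 mod 7 = 3, so Friday + 3 = Monday.
1315 mod 7 = 6, so 1315 days after a Monday is Monday + 6 = Sunday.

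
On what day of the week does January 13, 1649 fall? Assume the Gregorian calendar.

Doomsday rule: the anchor day for the 1600s is Tuesday. For year 49: 49÷12 = 4 r 1, and 1÷4 = 0, so 4+1+0 = 5.
Tuesday + 5 ≡ Sunday — that's 1649's doomsday.
In January the doomsday date is Jan 3 (1649 is not a leap year).
Jan 13 is 10 days after Jan 3; 10 mod 7 = 3, so Sunday + 3 = Wednesday.

Wednesday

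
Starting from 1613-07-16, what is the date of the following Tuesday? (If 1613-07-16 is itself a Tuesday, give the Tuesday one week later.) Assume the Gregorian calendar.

July 23, 1613

Jul 16, 1613 is a Tuesday.
From Tuesday to the next Tuesday is 7 days.
Jul 16, 1613 + 7 = Jul 23, 1613.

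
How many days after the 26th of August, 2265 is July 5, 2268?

Aug 26, 2265 → Aug 26, 2266: 365 days.
Aug 26, 2266 → Aug 26, 2267: 365 days.
Aug 26, 2267 → Sep 26, 2267: 31 days (August has 31).
Sep 26, 2267 → Oct 26, 2267: 30 days (September has 30).
Oct 26, 2267 → Nov 26, 2267: 31 days (October has 31).
Nov 26, 2267 → Dec 26, 2267: 30 days (November has 30).
Dec 26, 2267 → Jan 26, 2268: 31 days (December has 31).
Jan 26, 2268 → Feb 26, 2268: 31 days (January has 31).
Feb 26, 2268 → Mar 26, 2268: 29 days (February has 29).
Mar 26, 2268 → Apr 26, 2268: 31 days (March has 31).
Apr 26, 2268 → May 26, 2268: 30 days (April has 30).
May 26, 2268 → Jun 26, 2268: 31 days (May has 31).
Jun 26, 2268 → Jul 5, 2268: 9 days.
Total: 1044 days.

1044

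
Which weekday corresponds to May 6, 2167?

Wednesday

Doomsday rule: the anchor day for the 2100s is Sunday. For year 67: 67÷12 = 5 r 7, and 7÷4 = 1, so 5+7+1 = 13.
Sunday + 13 ≡ Saturday — that's 2167's doomsday.
In May the doomsday date is May 9.
May 6 is 3 days before May 9; 3 mod 7 = 3, so Saturday − 3 = Wednesday.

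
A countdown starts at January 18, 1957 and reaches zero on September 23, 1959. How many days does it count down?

978

Jan 18, 1957 → Jan 18, 1958: 365 days.
Jan 18, 1958 → Jan 18, 1959: 365 days.
Jan 18, 1959 → Feb 18, 1959: 31 days (January has 31).
Feb 18, 1959 → Mar 18, 1959: 28 days (February has 28).
Mar 18, 1959 → Apr 18, 1959: 31 days (March has 31).
Apr 18, 1959 → May 18, 1959: 30 days (April has 30).
May 18, 1959 → Jun 18, 1959: 31 days (May has 31).
Jun 18, 1959 → Jul 18, 1959: 30 days (June has 30).
Jul 18, 1959 → Aug 18, 1959: 31 days (July has 31).
Aug 18, 1959 → Sep 18, 1959: 31 days (August has 31).
Sep 18, 1959 → Sep 23, 1959: 5 days.
Total: 978 days.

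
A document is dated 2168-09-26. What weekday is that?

Monday

Doomsday rule: the anchor day for the 2100s is Sunday. For year 68: 68÷12 = 5 r 8, and 8÷4 = 2, so 5+8+2 = 15.
Sunday + 15 ≡ Monday — that's 2168's doomsday.
In September the doomsday date is Sep 5.
Sep 26 is 21 days after Sep 5; 21 mod 7 = 0, so Monday + 0 = Monday.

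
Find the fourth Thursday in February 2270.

February 1, 2270 is a Tuesday.
The first Thursday is therefore February 3 (2 days later).
The fourth Thursday is 3 + 3×7 = February 24.

February 24, 2270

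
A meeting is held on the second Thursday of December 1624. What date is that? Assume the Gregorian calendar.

December 1, 1624 is a Sunday.
The first Thursday is therefore December 5 (4 days later).
The second Thursday is 5 + 1×7 = December 12.

December 12, 1624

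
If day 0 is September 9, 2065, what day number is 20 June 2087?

Sep 9, 2065 → Sep 9, 2066: 365 days.
Sep 9, 2066 → Sep 9, 2067: 365 days.
Sep 9, 2067 → Sep 9, 2068: 366 days (Feb 29, 2068 is in that span).
Sep 9, 2068 → Sep 9, 2069: 365 days.
Sep 9, 2069 → Sep 9, 2070: 365 days.
Sep 9, 2070 → Sep 9, 2071: 365 days.
Sep 9, 2071 → Sep 9, 2072: 366 days (Feb 29, 2072 is in that span).
Sep 9, 2072 → Sep 9, 2073: 365 days.
Sep 9, 2073 → Sep 9, 2074: 365 days.
Sep 9, 2074 → Sep 9, 2075: 365 days.
Sep 9, 2075 → Sep 9, 2076: 366 days (Feb 29, 2076 is in that span).
Sep 9, 2076 → Sep 9, 2077: 365 days.
Sep 9, 2077 → Sep 9, 2078: 365 days.
Sep 9, 2078 → Sep 9, 2079: 365 days.
Sep 9, 2079 → Sep 9, 2080: 366 days (Feb 29, 2080 is in that span).
Sep 9, 2080 → Sep 9, 2081: 365 days.
Sep 9, 2081 → Sep 9, 2082: 365 days.
Sep 9, 2082 → Sep 9, 2083: 365 days.
Sep 9, 2083 → Sep 9, 2084: 366 days (Feb 29, 2084 is in that span).
Sep 9, 2084 → Sep 9, 2085: 365 days.
Sep 9, 2085 → Sep 9, 2086: 365 days.
Sep 9, 2086 → Oct 9, 2086: 30 days (September has 30).
Oct 9, 2086 → Nov 9, 2086: 31 days (October has 31).
Nov 9, 2086 → Dec 9, 2086: 30 days (November has 30).
Dec 9, 2086 → Jan 9, 2087: 31 days (December has 31).
Jan 9, 2087 → Feb 9, 2087: 31 days (January has 31).
Feb 9, 2087 → Mar 9, 2087: 28 days (February has 28).
Mar 9, 2087 → Apr 9, 2087: 31 days (March has 31).
Apr 9, 2087 → May 9, 2087: 30 days (April has 30).
May 9, 2087 → Jun 9, 2087: 31 days (May has 31).
Jun 9, 2087 → Jun 20, 2087: 11 days.
Total: 7954 days.

7954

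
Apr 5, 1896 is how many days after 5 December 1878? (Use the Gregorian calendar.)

Dec 5, 1878 → Dec 5, 1879: 365 days.
Dec 5, 1879 → Dec 5, 1880: 366 days (Feb 29, 1880 is in that span).
Dec 5, 1880 → Dec 5, 1881: 365 days.
Dec 5, 1881 → Dec 5, 1882: 365 days.
Dec 5, 1882 → Dec 5, 1883: 365 days.
Dec 5, 1883 → Dec 5, 1884: 366 days (Feb 29, 1884 is in that span).
Dec 5, 1884 → Dec 5, 1885: 365 days.
Dec 5, 1885 → Dec 5, 1886: 365 days.
Dec 5, 1886 → Dec 5, 1887: 365 days.
Dec 5, 1887 → Dec 5, 1888: 366 days (Feb 29, 1888 is in that span).
Dec 5, 1888 → Dec 5, 1889: 365 days.
Dec 5, 1889 → Dec 5, 1890: 365 days.
Dec 5, 1890 → Dec 5, 1891: 365 days.
Dec 5, 1891 → Dec 5, 1892: 366 days (Feb 29, 1892 is in that span).
Dec 5, 1892 → Dec 5, 1893: 365 days.
Dec 5, 1893 → Dec 5, 1894: 365 days.
Dec 5, 1894 → Dec 5, 1895: 365 days.
Dec 5, 1895 → Jan 5, 1896: 31 days (December has 31).
Jan 5, 1896 → Feb 5, 1896: 31 days (January has 31).
Feb 5, 1896 → Mar 5, 1896: 29 days (February has 29).
Mar 5, 1896 → Apr 5, 1896: 31 days.
Total: 6331 days.

6331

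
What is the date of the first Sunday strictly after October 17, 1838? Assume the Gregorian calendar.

October 21, 1838

Oct 17, 1838 is a Wednesday.
From Wednesday to the next Sunday is 4 days.
Oct 17, 1838 + 4 = Oct 21, 1838.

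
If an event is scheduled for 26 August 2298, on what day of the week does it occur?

Doomsday rule: the anchor day for the 2200s is Friday. For year 98: 98÷12 = 8 r 2, and 2÷4 = 0, so 8+2+0 = 10.
Friday + 10 ≡ Monday — that's 2298's doomsday.
In August the doomsday date is Aug 8.
Aug 26 is 18 days after Aug 8; 18 mod 7 = 4, so Monday + 4 = Friday.

Friday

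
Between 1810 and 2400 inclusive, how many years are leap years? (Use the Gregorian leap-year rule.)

144

Multiples of 4 in [1810,2400]: 148.
Of those, multiples of 100: 6 (not leap unless ÷400).
Multiples of 400: 2.
Leap years = 148 − 6 + 2 = 144.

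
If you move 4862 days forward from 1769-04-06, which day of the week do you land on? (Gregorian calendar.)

Monday

First find the weekday of Apr 6, 1769. Doomsday rule: the anchor day for the 1700s is Sunday. For year 69: 69÷12 = 5 r 9, and 9÷4 = 2, so 5+9+2 = 16.
Sunday + 16 ≡ Tuesday — that's 1769's doomsday.
In April the doomsday date is Apr 4.
Apr 6 is 2 days after Apr 4; 2 mod 7 = 2, so Tuesday + 2 = Thursday.
4862 mod 7 = 4, so 4862 days after a Thursday is Thursday + 4 = Monday.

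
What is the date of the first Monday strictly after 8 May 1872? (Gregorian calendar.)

May 8, 1872 is a Wednesday.
From Wednesday to the next Monday is 5 days.
May 8, 1872 + 5 = May 13, 1872.

May 13, 1872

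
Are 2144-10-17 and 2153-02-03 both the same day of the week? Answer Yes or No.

Yes

From Oct 17, 2144 to Feb 3, 2153 is 3031 days.
3031 mod 7 = 0, so they are the same weekday.
(Oct 17, 2144 is a Saturday; Feb 3, 2153 is a Saturday.)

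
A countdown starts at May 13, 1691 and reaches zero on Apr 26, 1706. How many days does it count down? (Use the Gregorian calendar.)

5461

May 13, 1691 → May 13, 1692: 366 days (Feb 29, 1692 is in that span).
May 13, 1692 → May 13, 1693: 365 days.
May 13, 1693 → May 13, 1694: 365 days.
May 13, 1694 → May 13, 1695: 365 days.
May 13, 1695 → May 13, 1696: 366 days (Feb 29, 1696 is in that span).
May 13, 1696 → May 13, 1697: 365 days.
May 13, 1697 → May 13, 1698: 365 days.
May 13, 1698 → May 13, 1699: 365 days.
May 13, 1699 → May 13, 1700: 365 days.
May 13, 1700 → May 13, 1701: 365 days.
May 13, 1701 → May 13, 1702: 365 days.
May 13, 1702 → May 13, 1703: 365 days.
May 13, 1703 → May 13, 1704: 366 days (Feb 29, 1704 is in that span).
May 13, 1704 → May 13, 1705: 365 days.
May 13, 1705 → Jun 13, 1705: 31 days (May has 31).
Jun 13, 1705 → Jul 13, 1705: 30 days (June has 30).
Jul 13, 1705 → Aug 13, 1705: 31 days (July has 31).
Aug 13, 1705 → Sep 13, 1705: 31 days (August has 31).
Sep 13, 1705 → Oct 13, 1705: 30 days (September has 30).
Oct 13, 1705 → Nov 13, 1705: 31 days (October has 31).
Nov 13, 1705 → Dec 13, 1705: 30 days (November has 30).
Dec 13, 1705 → Jan 13, 1706: 31 days (December has 31).
Jan 13, 1706 → Feb 13, 1706: 31 days (January has 31).
Feb 13, 1706 → Mar 13, 1706: 28 days (February has 28).
Mar 13, 1706 → Apr 13, 1706: 31 days (March has 31).
Apr 13, 1706 → Apr 26, 1706: 13 days.
Total: 5461 days.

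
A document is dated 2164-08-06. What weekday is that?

Doomsday rule: the anchor day for the 2100s is Sunday. For year 64: 64÷12 = 5 r 4, and 4÷4 = 1, so 5+4+1 = 10.
Sunday + 10 ≡ Wednesday — that's 2164's doomsday.
In August the doomsday date is Aug 8.
Aug 6 is 2 days before Aug 8; 2 mod 7 = 2, so Wednesday − 2 = Monday.

Monday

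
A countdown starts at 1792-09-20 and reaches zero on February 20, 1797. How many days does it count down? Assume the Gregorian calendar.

1614

Sep 20, 1792 → Sep 20, 1793: 365 days.
Sep 20, 1793 → Sep 20, 1794: 365 days.
Sep 20, 1794 → Sep 20, 1795: 365 days.
Sep 20, 1795 → Sep 20, 1796: 366 days (Feb 29, 1796 is in that span).
Sep 20, 1796 → Oct 20, 1796: 30 days (September has 30).
Oct 20, 1796 → Nov 20, 1796: 31 days (October has 31).
Nov 20, 1796 → Dec 20, 1796: 30 days (November has 30).
Dec 20, 1796 → Jan 20, 1797: 31 days (December has 31).
Jan 20, 1797 → Feb 20, 1797: 31 days.
Total: 1614 days.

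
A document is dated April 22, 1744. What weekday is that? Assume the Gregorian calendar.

Wednesday

Doomsday rule: the anchor day for the 1700s is Sunday. For year 44: 44÷12 = 3 r 8, and 8÷4 = 2, so 3+8+2 = 13.
Sunday + 13 ≡ Saturday — that's 1744's doomsday.
In April the doomsday date is Apr 4.
Apr 22 is 18 days after Apr 4; 18 mod 7 = 4, so Saturday + 4 = Wednesday.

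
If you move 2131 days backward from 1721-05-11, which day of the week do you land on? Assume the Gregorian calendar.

Thursday

First find the weekday of May 11, 1721. Doomsday rule: the anchor day for the 1700s is Sunday. For year 21: 21÷12 = 1 r 9, and 9÷4 = 2, so 1+9+2 = 12.
Sunday + 12 ≡ Friday — that's 1721's doomsday.
In May the doomsday date is May 9.
May 11 is 2 days after May 9; 2 mod 7 = 2, so Friday + 2 = Sunday.
2131 mod 7 = 3, so 2131 days before a Sunday is Sunday − 3 = Thursday.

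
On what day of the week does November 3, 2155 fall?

Doomsday rule: the anchor day for the 2100s is Sunday. For year 55: 55÷12 = 4 r 7, and 7÷4 = 1, so 4+7+1 = 12.
Sunday + 12 ≡ Friday — that's 2155's doomsday.
In November the doomsday date is Nov 7.
Nov 3 is 4 days before Nov 7; 4 mod 7 = 4, so Friday − 4 = Monday.

Monday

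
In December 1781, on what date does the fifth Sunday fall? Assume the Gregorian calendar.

December 1, 1781 is a Saturday.
The first Sunday is therefore December 2 (1 days later).
The fifth Sunday is 2 + 4×7 = December 30.

December 30, 1781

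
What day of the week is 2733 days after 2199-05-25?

Tuesday

May 25, 2199 is a Saturday.
2733 mod 7 = 3, so 2733 days after a Saturday is Saturday + 3 = Tuesday.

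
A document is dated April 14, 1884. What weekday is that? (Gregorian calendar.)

Monday

Doomsday rule: the anchor day for the 1800s is Friday. For year 84: 84÷12 = 7 r 0, and 0÷4 = 0, so 7+0+0 = 7.
Friday + 7 ≡ Friday — that's 1884's doomsday.
In April the doomsday date is Apr 4.
Apr 14 is 10 days after Apr 4; 10 mod 7 = 3, so Friday + 3 = Monday.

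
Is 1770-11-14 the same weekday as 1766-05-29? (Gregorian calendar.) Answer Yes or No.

From May 29, 1766 to Nov 14, 1770 is 1630 days.
1630 mod 7 = 6, so they are different weekdays.
(May 29, 1766 is a Thursday; Nov 14, 1770 is a Wednesday.)

No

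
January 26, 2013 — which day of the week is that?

Doomsday rule: the anchor day for the 2000s is Tuesday. For year 13: 13÷12 = 1 r 1, and 1÷4 = 0, so 1+1+0 = 2.
Tuesday + 2 ≡ Thursday — that's 2013's doomsday.
In January the doomsday date is Jan 3 (2013 is not a leap year).
Jan 26 is 23 days after Jan 3; 23 mod 7 = 2, so Thursday + 2 = Saturday.

Saturday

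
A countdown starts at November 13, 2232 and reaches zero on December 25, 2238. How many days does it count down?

2233

Nov 13, 2232 → Nov 13, 2233: 365 days.
Nov 13, 2233 → Nov 13, 2234: 365 days.
Nov 13, 2234 → Nov 13, 2235: 365 days.
Nov 13, 2235 → Nov 13, 2236: 366 days (Feb 29, 2236 is in that span).
Nov 13, 2236 → Nov 13, 2237: 365 days.
Nov 13, 2237 → Nov 13, 2238: 365 days.
Nov 13, 2238 → Dec 13, 2238: 30 days (November has 30).
Dec 13, 2238 → Dec 25, 2238: 12 days.
Total: 2233 days.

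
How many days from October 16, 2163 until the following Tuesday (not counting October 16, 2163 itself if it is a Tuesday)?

2

Oct 16, 2163 is a Sunday.
From Sunday to the next Tuesday is 2 days.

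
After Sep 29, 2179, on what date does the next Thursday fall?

Sep 29, 2179 is a Wednesday.
From Wednesday to the next Thursday is 1 day.
Sep 29, 2179 + 1 = Sep 30, 2179.

September 30, 2179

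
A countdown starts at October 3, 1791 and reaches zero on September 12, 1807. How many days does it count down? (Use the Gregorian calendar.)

5822

Oct 3, 1791 → Oct 3, 1792: 366 days (Feb 29, 1792 is in that span).
Oct 3, 1792 → Oct 3, 1793: 365 days.
Oct 3, 1793 → Oct 3, 1794: 365 days.
Oct 3, 1794 → Oct 3, 1795: 365 days.
Oct 3, 1795 → Oct 3, 1796: 366 days (Feb 29, 1796 is in that span).
Oct 3, 1796 → Oct 3, 1797: 365 days.
Oct 3, 1797 → Oct 3, 1798: 365 days.
Oct 3, 1798 → Oct 3, 1799: 365 days.
Oct 3, 1799 → Oct 3, 1800: 365 days.
Oct 3, 1800 → Oct 3, 1801: 365 days.
Oct 3, 1801 → Oct 3, 1802: 365 days.
Oct 3, 1802 → Oct 3, 1803: 365 days.
Oct 3, 1803 → Oct 3, 1804: 366 days (Feb 29, 1804 is in that span).
Oct 3, 1804 → Oct 3, 1805: 365 days.
Oct 3, 1805 → Oct 3, 1806: 365 days.
Oct 3, 1806 → Nov 3, 1806: 31 days (October has 31).
Nov 3, 1806 → Dec 3, 1806: 30 days (November has 30).
Dec 3, 1806 → Jan 3, 1807: 31 days (December has 31).
Jan 3, 1807 → Feb 3, 1807: 31 days (January has 31).
Feb 3, 1807 → Mar 3, 1807: 28 days (February has 28).
Mar 3, 1807 → Apr 3, 1807: 31 days (March has 31).
Apr 3, 1807 → May 3, 1807: 30 days (April has 30).
May 3, 1807 → Jun 3, 1807: 31 days (May has 31).
Jun 3, 1807 → Jul 3, 1807: 30 days (June has 30).
Jul 3, 1807 → Aug 3, 1807: 31 days (July has 31).
Aug 3, 1807 → Sep 3, 1807: 31 days (August has 31).
Sep 3, 1807 → Sep 12, 1807: 9 days.
Total: 5822 days.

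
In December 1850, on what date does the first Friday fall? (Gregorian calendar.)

December 1, 1850 is a Sunday.
The first Friday is therefore December 6 (5 days later).

December 6, 1850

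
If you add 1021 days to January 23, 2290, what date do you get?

+365 (one year) → Jan 23, 2291 (656 left).
+365 (one year) → Jan 23, 2292 (291 left).
Jan has 31 days: +9 → Feb 1, 2292 (282 left).
Feb has 29 days: +29 → Mar 1, 2292 (253 left).
Mar has 31 days: +31 → Apr 1, 2292 (222 left).
Apr has 30 days: +30 → May 1, 2292 (192 left).
May has 31 days: +31 → Jun 1, 2292 (161 left).
Jun has 30 days: +30 → Jul 1, 2292 (131 left).
Jul has 31 days: +31 → Aug 1, 2292 (100 left).
Aug has 31 days: +31 → Sep 1, 2292 (69 left).
Sep has 30 days: +30 → Oct 1, 2292 (39 left).
Oct has 31 days: +31 → Nov 1, 2292 (8 left).
+8 → Nov 9, 2292.

November 9, 2292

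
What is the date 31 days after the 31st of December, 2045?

January 31, 2046

Dec has 31 days: +1 → Jan 1, 2046 (30 left).
+30 → Jan 31, 2046.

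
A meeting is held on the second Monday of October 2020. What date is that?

October 1, 2020 is a Thursday.
The first Monday is therefore October 5 (4 days later).
The second Monday is 5 + 1×7 = October 12.

October 12, 2020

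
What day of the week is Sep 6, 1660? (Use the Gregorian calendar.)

Monday

Doomsday rule: the anchor day for the 1600s is Tuesday. For year 60: 60÷12 = 5 r 0, and 0÷4 = 0, so 5+0+0 = 5.
Tuesday + 5 ≡ Sunday — that's 1660's doomsday.
In September the doomsday date is Sep 5.
Sep 6 is 1 day after Sep 5; 1 mod 7 = 1, so Sunday + 1 = Monday.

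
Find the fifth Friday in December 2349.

December 1, 2349 is a Thursday.
The first Friday is therefore December 2 (1 days later).
The fifth Friday is 2 + 4×7 = December 30.

December 30, 2349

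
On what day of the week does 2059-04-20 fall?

January 1, 2059 is a Wednesday.
Jan 1, 2059 → Feb 1, 2059: 31 days (January has 31).
Feb 1, 2059 → Mar 1, 2059: 28 days (February has 28).
Mar 1, 2059 → Apr 1, 2059: 31 days (March has 31).
Apr 1, 2059 → Apr 20, 2059: 19 days.
Total: 109 days.
109 mod 7 = 4, so Wednesday + 4 = Sunday.

Sunday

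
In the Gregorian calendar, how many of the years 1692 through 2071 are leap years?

92

Multiples of 4 in [1692,2071]: 95.
Of those, multiples of 100: 4 (not leap unless ÷400).
Multiples of 400: 1.
Leap years = 95 − 4 + 1 = 92.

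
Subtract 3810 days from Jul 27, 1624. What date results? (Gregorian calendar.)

−366 (one year; includes Feb 29, 1624) → Jul 27, 1623 (3444 left).
−365 (one year) → Jul 27, 1622 (3079 left).
−365 (one year) → Jul 27, 1621 (2714 left).
−365 (one year) → Jul 27, 1620 (2349 left).
−366 (one year; includes Feb 29, 1620) → Jul 27, 1619 (1983 left).
−365 (one year) → Jul 27, 1618 (1618 left).
−365 (one year) → Jul 27, 1617 (1253 left).
−365 (one year) → Jul 27, 1616 (888 left).
−366 (one year; includes Feb 29, 1616) → Jul 27, 1615 (522 left).
−365 (one year) → Jul 27, 1614 (157 left).
−27 → Jun 30, 1614 (end of Jun, 30 days; 130 left).
−30 → May 31, 1614 (end of May, 31 days; 100 left).
−31 → Apr 30, 1614 (end of Apr, 30 days; 69 left).
−30 → Mar 31, 1614 (end of Mar, 31 days; 39 left).
−31 → Feb 28, 1614 (end of Feb, 28 days; 8 left).
−8 → Feb 20, 1614.

February 20, 1614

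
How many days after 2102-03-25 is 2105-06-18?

Mar 25, 2102 → Mar 25, 2103: 365 days.
Mar 25, 2103 → Mar 25, 2104: 366 days (Feb 29, 2104 is in that span).
Mar 25, 2104 → Mar 25, 2105: 365 days.
Mar 25, 2105 → Apr 25, 2105: 31 days (March has 31).
Apr 25, 2105 → May 25, 2105: 30 days (April has 30).
May 25, 2105 → Jun 18, 2105: 24 days.
Total: 1181 days.

1181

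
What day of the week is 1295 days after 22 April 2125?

First find the weekday of Apr 22, 2125. Doomsday rule: the anchor day for the 2100s is Sunday. For year 25: 25÷12 = 2 r 1, and 1÷4 = 0, so 2+1+0 = 3.
Sunday + 3 ≡ Wednesday — that's 2125's doomsday.
In April the doomsday date is Apr 4.
Apr 22 is 18 days after Apr 4; 18 mod 7 = 4, so Wednesday + 4 = Sunday.
1295 mod 7 = 0, so 1295 days after a Sunday is Sunday + 0 = Sunday.

Sunday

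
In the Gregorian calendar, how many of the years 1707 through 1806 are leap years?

Multiples of 4 in [1707,1806]: 25.
Of those, multiples of 100: 1 (not leap unless ÷400).
Multiples of 400: 0.
Leap years = 25 − 1 + 0 = 24.

24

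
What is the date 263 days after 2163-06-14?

March 3, 2164

Jun has 30 days: +17 → Jul 1, 2163 (246 left).
Jul has 31 days: +31 → Aug 1, 2163 (215 left).
Aug has 31 days: +31 → Sep 1, 2163 (184 left).
Sep has 30 days: +30 → Oct 1, 2163 (154 left).
Oct has 31 days: +31 → Nov 1, 2163 (123 left).
Nov has 30 days: +30 → Dec 1, 2163 (93 left).
Dec has 31 days: +31 → Jan 1, 2164 (62 left).
Jan has 31 days: +31 → Feb 1, 2164 (31 left).
Feb has 29 days: +29 → Mar 1, 2164 (2 left).
+2 → Mar 3, 2164.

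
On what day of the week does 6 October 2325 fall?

Doomsday rule: the anchor day for the 2300s is Wednesday. For year 25: 25÷12 = 2 r 1, and 1÷4 = 0, so 2+1+0 = 3.
Wednesday + 3 ≡ Saturday — that's 2325's doomsday.
In October the doomsday date is Oct 10.
Oct 6 is 4 days before Oct 10; 4 mod 7 = 4, so Saturday − 4 = Tuesday.

Tuesday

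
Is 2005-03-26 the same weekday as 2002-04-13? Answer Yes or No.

From Apr 13, 2002 to Mar 26, 2005 is 1078 days.
1078 mod 7 = 0, so they are the same weekday.
(Apr 13, 2002 is a Saturday; Mar 26, 2005 is a Saturday.)

Yes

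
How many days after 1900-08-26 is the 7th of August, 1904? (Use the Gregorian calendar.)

1442

Aug 26, 1900 → Aug 26, 1901: 365 days.
Aug 26, 1901 → Aug 26, 1902: 365 days.
Aug 26, 1902 → Aug 26, 1903: 365 days.
Aug 26, 1903 → Sep 26, 1903: 31 days (August has 31).
Sep 26, 1903 → Oct 26, 1903: 30 days (September has 30).
Oct 26, 1903 → Nov 26, 1903: 31 days (October has 31).
Nov 26, 1903 → Dec 26, 1903: 30 days (November has 30).
Dec 26, 1903 → Jan 26, 1904: 31 days (December has 31).
Jan 26, 1904 → Feb 26, 1904: 31 days (January has 31).
Feb 26, 1904 → Mar 26, 1904: 29 days (February has 29).
Mar 26, 1904 → Apr 26, 1904: 31 days (March has 31).
Apr 26, 1904 → May 26, 1904: 30 days (April has 30).
May 26, 1904 → Jun 26, 1904: 31 days (May has 31).
Jun 26, 1904 → Jul 26, 1904: 30 days (June has 30).
Jul 26, 1904 → Aug 7, 1904: 12 days.
Total: 1442 days.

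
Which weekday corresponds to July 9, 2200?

Wednesday

Doomsday rule: the anchor day for the 2200s is Friday. For year 00: 0÷12 = 0 r 0, and 0÷4 = 0, so 0+0+0 = 0.
Friday + 0 ≡ Friday — that's 2200's doomsday.
In July the doomsday date is Jul 11.
Jul 9 is 2 days before Jul 11; 2 mod 7 = 2, so Friday − 2 = Wednesday.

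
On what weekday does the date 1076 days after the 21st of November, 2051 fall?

First find the weekday of Nov 21, 2051. Doomsday rule: the anchor day for the 2000s is Tuesday. For year 51: 51÷12 = 4 r 3, and 3÷4 = 0, so 4+3+0 = 7.
Tuesday + 7 ≡ Tuesday — that's 2051's doomsday.
In November the doomsday date is Nov 7.
Nov 21 is 14 days after Nov 7; 14 mod 7 = 0, so Tuesday + 0 = Tuesday.
1076 mod 7 = 5, so 1076 days after a Tuesday is Tuesday + 5 = Sunday.

Sunday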